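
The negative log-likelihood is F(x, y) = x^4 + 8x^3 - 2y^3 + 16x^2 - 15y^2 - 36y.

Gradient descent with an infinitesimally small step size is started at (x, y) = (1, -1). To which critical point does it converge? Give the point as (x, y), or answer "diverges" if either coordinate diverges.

diverges

F is separable, so gradient descent decouples: x follows -∂F/∂x, y follows -∂F/∂y.
∂F/∂x = 4x(x + 2)(x + 4); at x=1 this is 60, so x decreases.
∂F/∂y = -6(y + 2)(y + 3); at y=-1 this is -12, so y increases.
The y-coordinate has no critical point in that direction and runs off to infinity.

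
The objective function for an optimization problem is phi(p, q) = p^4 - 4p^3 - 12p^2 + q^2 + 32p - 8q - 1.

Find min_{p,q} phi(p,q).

-81

phi(p,q) separates as A(p) + B(q) − 1, so its minimum is min A + min B − 1.
A'(p) = 4(p - 4)(p - 1)(p + 2) vanishes at p ∈ {-2, 1, 4}; B'(q) = 2q - 8 vanishes at q ∈ {4}.
Local minima of A (where A''>0): A(-2)=-64, A(4)=-64. Local minima of B: B(4)=-16.
So the global minimum of phi is A(-2) + B(4) − 1 = -64 − 16 − 1 = -81, attained at (-2, 4).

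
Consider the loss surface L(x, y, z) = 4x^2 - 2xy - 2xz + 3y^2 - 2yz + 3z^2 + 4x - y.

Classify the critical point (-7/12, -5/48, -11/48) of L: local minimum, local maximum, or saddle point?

local minimum

The Hessian is constant: H = [[8, -2, -2], [-2, 6, -2], [-2, -2, 6]].
Leading principal minors: Δ₁ = 8, Δ₂ = 44, Δ₃ = 192.
All leading minors are positive, so H is positive definite: a local minimum.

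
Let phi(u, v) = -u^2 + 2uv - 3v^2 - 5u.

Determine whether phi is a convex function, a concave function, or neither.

concave

phi is quadratic, so its Hessian is the constant matrix H = [[-2, 2], [2, -6]].
det(H) = 8, tr(H) = -8.
det(H) > 0 and tr(H) < 0, so H is negative definite everywhere: concave.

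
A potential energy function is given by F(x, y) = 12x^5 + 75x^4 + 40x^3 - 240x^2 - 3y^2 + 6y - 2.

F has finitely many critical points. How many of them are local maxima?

F separates as a function of x plus a function of y, so ∇F=0 decouples.
∂F/∂x = 60x(x - 1)(x + 2)(x + 4) = 0 at x ∈ {-4, -2, 0, 1}; ∂F/∂y = -6(y - 1) = 0 at y ∈ {1}.
The Hessian is diagonal: diag(F_xx, F_yy). Second derivatives: F_xx(-4)=-2400, F_xx(-2)=720, F_xx(0)=-480, F_xx(1)=900; F_yy(1)=-6.
Local maxima occur where both diagonal entries negative: (-4, 1), (0, 1). Count: 2.

2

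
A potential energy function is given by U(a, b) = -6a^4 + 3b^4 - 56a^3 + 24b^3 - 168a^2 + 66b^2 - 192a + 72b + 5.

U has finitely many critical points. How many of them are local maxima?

U separates as a function of a plus a function of b, so ∇U=0 decouples.
∂U/∂a = -24(a + 1)(a + 2)(a + 4) = 0 at a ∈ {-4, -2, -1}; ∂U/∂b = 12(b + 1)(b + 2)(b + 3) = 0 at b ∈ {-3, -2, -1}.
The Hessian is diagonal: diag(U_aa, U_bb). Second derivatives: U_aa(-4)=-144, U_aa(-2)=48, U_aa(-1)=-72; U_bb(-3)=24, U_bb(-2)=-12, U_bb(-1)=24.
Local maxima occur where both diagonal entries negative: (-4, -2), (-1, -2). Count: 2.

2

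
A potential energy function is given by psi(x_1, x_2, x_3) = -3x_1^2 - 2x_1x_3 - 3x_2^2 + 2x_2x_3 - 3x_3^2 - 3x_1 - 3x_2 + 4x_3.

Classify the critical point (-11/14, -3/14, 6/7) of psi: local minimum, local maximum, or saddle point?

local maximum

The Hessian is constant: H = [[-6, 0, -2], [0, -6, 2], [-2, 2, -6]].
Leading principal minors: Δ₁ = -6, Δ₂ = 36, Δ₃ = -168.
The minors alternate sign starting negative (−, +, −), so H is negative definite: a local maximum.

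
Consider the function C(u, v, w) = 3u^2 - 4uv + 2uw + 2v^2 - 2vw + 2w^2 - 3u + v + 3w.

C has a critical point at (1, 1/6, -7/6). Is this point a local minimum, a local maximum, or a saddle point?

local minimum

The Hessian is constant: H = [[6, -4, 2], [-4, 4, -2], [2, -2, 4]].
Leading principal minors: Δ₁ = 6, Δ₂ = 8, Δ₃ = 24.
All leading minors are positive, so H is positive definite: a local minimum.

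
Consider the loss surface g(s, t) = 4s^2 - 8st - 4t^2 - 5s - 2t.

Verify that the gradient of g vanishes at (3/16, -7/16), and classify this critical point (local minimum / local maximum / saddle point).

∇g = (8s - 8t - 5, -8s - 8t - 2); substituting (3/16, -7/16) gives ∇g = (0, 0), so (3/16, -7/16) is indeed a critical point.
The Hessian of g is constant: H = [[8, -8], [-8, -8]].
det(H) = 8·(-8) − (-8)² = -128.
Since det(H) < 0, H is indefinite and the critical point is a saddle point.

saddle point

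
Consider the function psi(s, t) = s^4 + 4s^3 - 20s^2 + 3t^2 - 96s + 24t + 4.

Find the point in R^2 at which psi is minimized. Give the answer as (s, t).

psi(s,t) separates as P(s) + Q(t) + 4, so its minimum is min P + min Q + 4.
P'(s) = 4(s - 3)(s + 2)(s + 4) vanishes at s ∈ {-4, -2, 3}; Q'(t) = 6(t + 4) vanishes at t ∈ {-4}.
Local minima of P (where P''>0): P(-4)=64, P(3)=-279. Local minima of Q: Q(-4)=-48.
So the global minimum of psi is P(3) + Q(-4) + 4 = -279 − 48 + 4 = -323, attained at (3, -4).

(3, -4)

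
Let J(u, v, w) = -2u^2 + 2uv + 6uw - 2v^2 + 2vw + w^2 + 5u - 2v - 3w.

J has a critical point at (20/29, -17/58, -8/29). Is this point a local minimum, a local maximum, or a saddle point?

The Hessian is constant: H = [[-4, 2, 6], [2, -4, 2], [6, 2, 2]].
Leading principal minors: Δ₁ = -4, Δ₂ = 12, Δ₃ = 232.
The minors fit neither the all-positive nor the alternating-sign pattern, so H is indefinite: a saddle point.

saddle point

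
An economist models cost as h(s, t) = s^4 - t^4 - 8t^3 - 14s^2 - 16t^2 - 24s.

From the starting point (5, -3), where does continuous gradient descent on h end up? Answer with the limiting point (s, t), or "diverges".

(3, -2)

h is separable, so gradient descent decouples: s follows -∂h/∂s, t follows -∂h/∂t.
∂h/∂s = 4(s - 3)(s + 1)(s + 2); at s=5 this is 336, so s decreases.
∂h/∂t = -4t(t + 2)(t + 4); at t=-3 this is -12, so t increases.
s converges to its nearest critical value 3 (a local min of the s-part); t converges to -2. The iterate converges to (3, -2).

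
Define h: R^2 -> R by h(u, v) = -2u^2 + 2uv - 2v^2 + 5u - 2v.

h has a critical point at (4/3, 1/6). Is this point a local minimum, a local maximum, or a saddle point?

local maximum

The Hessian of h is constant: H = [[-4, 2], [2, -4]].
det(H) = (-4)·(-4) − 2² = 12.
det(H) > 0 and tr(H) = -8 < 0, so H is negative definite and the point is a local maximum.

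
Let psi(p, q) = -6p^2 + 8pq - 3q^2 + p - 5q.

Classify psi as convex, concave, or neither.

concave

psi is quadratic, so its Hessian is the constant matrix H = [[-12, 8], [8, -6]].
det(H) = 8, tr(H) = -18.
det(H) > 0 and tr(H) < 0, so H is negative definite everywhere: concave.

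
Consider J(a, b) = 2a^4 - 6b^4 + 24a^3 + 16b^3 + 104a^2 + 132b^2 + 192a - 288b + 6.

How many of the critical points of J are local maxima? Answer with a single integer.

2

J separates as a function of a plus a function of b, so ∇J=0 decouples.
∂J/∂a = 8(a + 2)(a + 3)(a + 4) = 0 at a ∈ {-4, -3, -2}; ∂J/∂b = -24(b - 4)(b - 1)(b + 3) = 0 at b ∈ {-3, 1, 4}.
The Hessian is diagonal: diag(J_aa, J_bb). Second derivatives: J_aa(-4)=16, J_aa(-3)=-8, J_aa(-2)=16; J_bb(-3)=-672, J_bb(1)=288, J_bb(4)=-504.
Local maxima occur where both diagonal entries negative: (-3, -3), (-3, 4). Count: 2.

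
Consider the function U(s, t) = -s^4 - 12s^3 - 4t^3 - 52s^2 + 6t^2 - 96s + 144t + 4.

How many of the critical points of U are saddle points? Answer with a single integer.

U separates as a function of s plus a function of t, so ∇U=0 decouples.
∂U/∂s = -4(s + 2)(s + 3)(s + 4) = 0 at s ∈ {-4, -3, -2}; ∂U/∂t = -12(t - 4)(t + 3) = 0 at t ∈ {-3, 4}.
The Hessian is diagonal: diag(U_ss, U_tt). Second derivatives: U_ss(-4)=-8, U_ss(-3)=4, U_ss(-2)=-8; U_tt(-3)=84, U_tt(4)=-84.
Saddle points occur where the two diagonal entries have opposite signs: (-4, -3), (-3, 4), (-2, -3). Count: 3.

3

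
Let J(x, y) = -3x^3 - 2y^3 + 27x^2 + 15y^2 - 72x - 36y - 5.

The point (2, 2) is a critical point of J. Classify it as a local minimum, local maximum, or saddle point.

local minimum

The mixed partial ∂²J/∂x∂y is 0, so the Hessian at any point is diag(J_xx, J_yy) = diag(18(-x + 3), 6(-2y + 5)).
At (2, 2): H = diag(18, 6).
Both eigenvalues are positive, so H is positive definite: a local minimum.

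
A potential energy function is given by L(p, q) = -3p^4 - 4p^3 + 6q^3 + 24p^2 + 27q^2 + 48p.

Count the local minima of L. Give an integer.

L separates as a function of p plus a function of q, so ∇L=0 decouples.
∂L/∂p = -12(p - 2)(p + 1)(p + 2) = 0 at p ∈ {-2, -1, 2}; ∂L/∂q = 18q(q + 3) = 0 at q ∈ {-3, 0}.
The Hessian is diagonal: diag(L_pp, L_qq). Second derivatives: L_pp(-2)=-48, L_pp(-1)=36, L_pp(2)=-144; L_qq(-3)=-54, L_qq(0)=54.
Local minima occur where both diagonal entries positive: (-1, 0). Count: 1.

1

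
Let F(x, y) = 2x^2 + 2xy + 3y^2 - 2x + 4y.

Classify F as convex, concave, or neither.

convex

F is quadratic, so its Hessian is the constant matrix H = [[4, 2], [2, 6]].
det(H) = 20, tr(H) = 10.
det(H) > 0 and tr(H) > 0, so H is positive definite everywhere: convex.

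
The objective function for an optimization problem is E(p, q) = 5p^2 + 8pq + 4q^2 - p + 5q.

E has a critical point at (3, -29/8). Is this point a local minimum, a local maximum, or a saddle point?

local minimum

The Hessian of E is constant: H = [[10, 8], [8, 8]].
det(H) = 10·8 − 8² = 16.
det(H) > 0 and tr(H) = 18 > 0, so H is positive definite and the point is a local minimum.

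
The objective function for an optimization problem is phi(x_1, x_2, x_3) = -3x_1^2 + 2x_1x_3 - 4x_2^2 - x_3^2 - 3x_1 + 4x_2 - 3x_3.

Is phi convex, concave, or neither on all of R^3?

concave

phi is quadratic, so its Hessian is the constant matrix H = [[-6, 0, 2], [0, -8, 0], [2, 0, -2]].
Leading principal minors: -6, 48, -64.
Signs alternate −, +, − ⇒ H ≺ 0 ⇒ concave.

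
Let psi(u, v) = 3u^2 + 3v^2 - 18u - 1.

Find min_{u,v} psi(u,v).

-28

psi(u,v) separates as P(u) + Q(v) − 1, so its minimum is min P + min Q − 1.
P'(u) = 6u - 18 vanishes at u ∈ {3}; Q'(v) = 6v vanishes at v ∈ {0}.
Local minima of P (where P''>0): P(3)=-27. Local minima of Q: Q(0)=0.
So the global minimum of psi is P(3) + Q(0) − 1 = -27 + 0 − 1 = -28, attained at (3, 0).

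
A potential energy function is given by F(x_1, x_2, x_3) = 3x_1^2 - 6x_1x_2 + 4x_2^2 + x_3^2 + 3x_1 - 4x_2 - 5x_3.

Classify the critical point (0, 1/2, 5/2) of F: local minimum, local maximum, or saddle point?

local minimum

The Hessian is constant: H = [[6, -6, 0], [-6, 8, 0], [0, 0, 2]].
Leading principal minors: Δ₁ = 6, Δ₂ = 12, Δ₃ = 24.
All leading minors are positive, so H is positive definite: a local minimum.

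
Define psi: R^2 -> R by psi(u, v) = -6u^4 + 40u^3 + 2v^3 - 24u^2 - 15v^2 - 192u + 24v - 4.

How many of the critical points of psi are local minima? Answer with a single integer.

psi separates as a function of u plus a function of v, so ∇psi=0 decouples.
∂psi/∂u = -24(u - 4)(u - 2)(u + 1) = 0 at u ∈ {-1, 2, 4}; ∂psi/∂v = 6(v - 4)(v - 1) = 0 at v ∈ {1, 4}.
The Hessian is diagonal: diag(psi_uu, psi_vv). Second derivatives: psi_uu(-1)=-360, psi_uu(2)=144, psi_uu(4)=-240; psi_vv(1)=-18, psi_vv(4)=18.
Local minima occur where both diagonal entries positive: (2, 4). Count: 1.

1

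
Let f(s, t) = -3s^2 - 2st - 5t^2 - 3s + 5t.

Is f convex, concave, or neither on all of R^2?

f is quadratic, so its Hessian is the constant matrix H = [[-6, -2], [-2, -10]].
det(H) = 56, tr(H) = -16.
det(H) > 0 and tr(H) < 0, so H is negative definite everywhere: concave.

concave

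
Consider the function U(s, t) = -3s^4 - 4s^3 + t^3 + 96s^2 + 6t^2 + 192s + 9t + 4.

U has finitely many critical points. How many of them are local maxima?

U separates as a function of s plus a function of t, so ∇U=0 decouples.
∂U/∂s = -12(s - 4)(s + 1)(s + 4) = 0 at s ∈ {-4, -1, 4}; ∂U/∂t = 3(t + 1)(t + 3) = 0 at t ∈ {-3, -1}.
The Hessian is diagonal: diag(U_ss, U_tt). Second derivatives: U_ss(-4)=-288, U_ss(-1)=180, U_ss(4)=-480; U_tt(-3)=-6, U_tt(-1)=6.
Local maxima occur where both diagonal entries negative: (-4, -3), (4, -3). Count: 2.

2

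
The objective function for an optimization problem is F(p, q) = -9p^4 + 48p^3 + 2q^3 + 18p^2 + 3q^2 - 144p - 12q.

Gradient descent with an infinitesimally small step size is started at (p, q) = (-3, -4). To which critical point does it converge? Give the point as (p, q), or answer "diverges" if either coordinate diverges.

F is separable, so gradient descent decouples: p follows -∂F/∂p, q follows -∂F/∂q.
∂F/∂p = -36(p - 4)(p - 1)(p + 1); at p=-3 this is 2016, so p decreases.
∂F/∂q = 6(q - 1)(q + 2); at q=-4 this is 60, so q decreases.
The p-coordinate has no critical point in that direction and runs off to infinity.

diverges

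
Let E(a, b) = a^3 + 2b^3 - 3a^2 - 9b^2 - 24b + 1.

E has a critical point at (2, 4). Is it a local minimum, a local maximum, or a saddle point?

local minimum

The mixed partial ∂²E/∂a∂b is 0, so the Hessian at any point is diag(E_aa, E_bb) = diag(6(a - 1), 6(2b - 3)).
At (2, 4): H = diag(6, 30).
Both eigenvalues are positive, so H is positive definite: a local minimum.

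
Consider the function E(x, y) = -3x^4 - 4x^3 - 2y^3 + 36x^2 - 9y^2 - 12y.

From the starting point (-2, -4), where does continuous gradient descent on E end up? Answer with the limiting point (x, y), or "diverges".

(0, -2)

E is separable, so gradient descent decouples: x follows -∂E/∂x, y follows -∂E/∂y.
∂E/∂x = -12x(x - 2)(x + 3); at x=-2 this is -96, so x increases.
∂E/∂y = -6(y + 1)(y + 2); at y=-4 this is -36, so y increases.
x converges to its nearest critical value 0 (a local min of the x-part); y converges to -2. The iterate converges to (0, -2).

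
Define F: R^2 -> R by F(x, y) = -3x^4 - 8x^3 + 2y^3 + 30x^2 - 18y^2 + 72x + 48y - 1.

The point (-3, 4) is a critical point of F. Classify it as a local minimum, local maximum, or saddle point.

The mixed partial ∂²F/∂x∂y is 0, so the Hessian at any point is diag(F_xx, F_yy) = diag(12(-3x^2 - 4x + 5), 12(y - 3)).
At (-3, 4): H = diag(-120, 12).
The eigenvalues have opposite signs, so H is indefinite: a saddle point.

saddle point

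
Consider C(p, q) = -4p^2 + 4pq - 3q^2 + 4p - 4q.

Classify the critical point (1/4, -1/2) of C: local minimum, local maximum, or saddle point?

The Hessian of C is constant: H = [[-8, 4], [4, -6]].
det(H) = (-8)·(-6) − 4² = 32.
det(H) > 0 and tr(H) = -14 < 0, so H is negative definite and the point is a local maximum.

local maximum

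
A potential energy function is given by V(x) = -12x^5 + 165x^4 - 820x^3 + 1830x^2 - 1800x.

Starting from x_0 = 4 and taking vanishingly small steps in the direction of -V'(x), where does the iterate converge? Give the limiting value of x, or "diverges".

V'(x) = -60(x - 5)(x - 3)(x - 2)(x - 1), so V'(4) = 360.
Gradient descent moves in the -V' direction, i.e. x is decreasing.
The nearest critical point in that direction is x = 3, where V'' = 240 > 0 (a local minimum). The iterate converges there.

3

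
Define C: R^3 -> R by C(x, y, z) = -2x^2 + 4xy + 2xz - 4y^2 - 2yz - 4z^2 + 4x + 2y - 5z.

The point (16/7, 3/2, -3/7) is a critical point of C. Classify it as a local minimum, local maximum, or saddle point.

The Hessian is constant: H = [[-4, 4, 2], [4, -8, -2], [2, -2, -8]].
Leading principal minors: Δ₁ = -4, Δ₂ = 16, Δ₃ = -112.
The minors alternate sign starting negative (−, +, −), so H is negative definite: a local maximum.

local maximum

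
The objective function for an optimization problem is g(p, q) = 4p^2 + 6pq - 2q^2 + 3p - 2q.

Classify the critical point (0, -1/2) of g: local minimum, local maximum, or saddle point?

The Hessian of g is constant: H = [[8, 6], [6, -4]].
det(H) = 8·(-4) − 6² = -68.
Since det(H) < 0, H is indefinite and the critical point is a saddle point.

saddle point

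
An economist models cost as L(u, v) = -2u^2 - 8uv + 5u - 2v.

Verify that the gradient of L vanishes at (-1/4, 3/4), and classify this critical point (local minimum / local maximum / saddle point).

saddle point

∇L = (-4u - 8v + 5, -8u - 2); substituting (-1/4, 3/4) gives ∇L = (0, 0), so (-1/4, 3/4) is indeed a critical point.
The Hessian of L is constant: H = [[-4, -8], [-8, 0]].
det(H) = (-4)·0 − (-8)² = -64.
Since det(H) < 0, H is indefinite and the critical point is a saddle point.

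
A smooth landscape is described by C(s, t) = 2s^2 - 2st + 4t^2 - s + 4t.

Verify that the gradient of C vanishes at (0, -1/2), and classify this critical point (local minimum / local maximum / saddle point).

∇C = (4s - 2t - 1, -2s + 8t + 4); substituting (0, -1/2) gives ∇C = (0, 0), so (0, -1/2) is indeed a critical point.
The Hessian of C is constant: H = [[4, -2], [-2, 8]].
det(H) = 4·8 − (-2)² = 28.
det(H) > 0 and tr(H) = 12 > 0, so H is positive definite and the point is a local minimum.

local minimum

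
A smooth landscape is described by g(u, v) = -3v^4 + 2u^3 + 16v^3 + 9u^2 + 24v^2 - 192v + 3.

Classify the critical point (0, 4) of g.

saddle point

The mixed partial ∂²g/∂u∂v is 0, so the Hessian at any point is diag(g_uu, g_vv) = diag(6(2u + 3), 12(-3v^2 + 8v + 4)).
At (0, 4): H = diag(18, -144).
The eigenvalues have opposite signs, so H is indefinite: a saddle point.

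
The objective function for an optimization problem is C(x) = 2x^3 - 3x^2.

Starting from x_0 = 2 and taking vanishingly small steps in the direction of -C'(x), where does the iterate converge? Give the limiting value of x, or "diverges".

1

C'(x) = 6x(x - 1), so C'(2) = 12.
Gradient descent moves in the -C' direction, i.e. x is decreasing.
The nearest critical point in that direction is x = 1, where C'' = 6 > 0 (a local minimum). The iterate converges there.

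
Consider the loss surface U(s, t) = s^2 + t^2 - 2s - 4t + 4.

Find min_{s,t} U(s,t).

U(s,t) separates as P(s) + Q(t) + 4, so its minimum is min P + min Q + 4.
P'(s) = 2s - 2 vanishes at s ∈ {1}; Q'(t) = 2(t - 2) vanishes at t ∈ {2}.
Local minima of P (where P''>0): P(1)=-1. Local minima of Q: Q(2)=-4.
So the global minimum of U is P(1) + Q(2) + 4 = -1 − 4 + 4 = -1, attained at (1, 2).

-1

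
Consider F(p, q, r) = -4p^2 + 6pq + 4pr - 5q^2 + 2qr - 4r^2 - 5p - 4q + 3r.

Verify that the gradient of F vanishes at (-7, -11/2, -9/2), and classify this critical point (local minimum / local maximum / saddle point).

∇F = (-8p + 6q + 4r - 5, 6p - 10q + 2r - 4, 4p + 2q - 8r + 3); substituting (-7, -11/2, -9/2) gives ∇F = (0, 0, 0), so (-7, -11/2, -9/2) is indeed a critical point.
The Hessian is constant: H = [[-8, 6, 4], [6, -10, 2], [4, 2, -8]].
Leading principal minors: Δ₁ = -8, Δ₂ = 44, Δ₃ = -64.
The minors alternate sign starting negative (−, +, −), so H is negative definite: a local maximum.

local maximum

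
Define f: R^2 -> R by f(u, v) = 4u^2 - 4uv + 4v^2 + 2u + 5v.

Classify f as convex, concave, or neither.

convex

f is quadratic, so its Hessian is the constant matrix H = [[8, -4], [-4, 8]].
det(H) = 48, tr(H) = 16.
det(H) > 0 and tr(H) > 0, so H is positive definite everywhere: convex.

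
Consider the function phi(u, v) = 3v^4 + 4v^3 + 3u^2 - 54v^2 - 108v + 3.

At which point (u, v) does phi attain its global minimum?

(0, 3)

phi(u,v) separates as P(u) + Q(v) + 3, so its minimum is min P + min Q + 3.
P'(u) = 6u vanishes at u ∈ {0}; Q'(v) = 12(v - 3)(v + 1)(v + 3) vanishes at v ∈ {-3, -1, 3}.
Local minima of P (where P''>0): P(0)=0. Local minima of Q: Q(-3)=-27, Q(3)=-459.
So the global minimum of phi is P(0) + Q(3) + 3 = 0 − 459 + 3 = -456, attained at (0, 3).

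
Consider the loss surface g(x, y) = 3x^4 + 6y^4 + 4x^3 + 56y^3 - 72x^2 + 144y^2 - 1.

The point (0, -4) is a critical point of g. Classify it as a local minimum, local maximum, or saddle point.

saddle point

The mixed partial ∂²g/∂x∂y is 0, so the Hessian at any point is diag(g_xx, g_yy) = diag(12(3x^2 + 2x - 12), 24(3y^2 + 14y + 12)).
At (0, -4): H = diag(-144, 96).
The eigenvalues have opposite signs, so H is indefinite: a saddle point.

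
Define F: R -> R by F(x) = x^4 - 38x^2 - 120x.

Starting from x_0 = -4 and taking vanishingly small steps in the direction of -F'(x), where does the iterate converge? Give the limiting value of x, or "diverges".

F'(x) = 4(x - 5)(x + 2)(x + 3), so F'(-4) = -72.
Gradient descent moves in the -F' direction, i.e. x is increasing.
The nearest critical point in that direction is x = -3, where F'' = 32 > 0 (a local minimum). The iterate converges there.

-3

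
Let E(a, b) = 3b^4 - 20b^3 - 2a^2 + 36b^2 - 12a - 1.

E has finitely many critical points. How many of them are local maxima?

E separates as a function of a plus a function of b, so ∇E=0 decouples.
∂E/∂a = -4(a + 3) = 0 at a ∈ {-3}; ∂E/∂b = 12b(b - 3)(b - 2) = 0 at b ∈ {0, 2, 3}.
The Hessian is diagonal: diag(E_aa, E_bb). Second derivatives: E_aa(-3)=-4; E_bb(0)=72, E_bb(2)=-24, E_bb(3)=36.
Local maxima occur where both diagonal entries negative: (-3, 2). Count: 1.

1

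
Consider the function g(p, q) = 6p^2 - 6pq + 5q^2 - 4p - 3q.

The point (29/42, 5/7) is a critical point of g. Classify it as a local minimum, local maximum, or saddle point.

local minimum

The Hessian of g is constant: H = [[12, -6], [-6, 10]].
det(H) = 12·10 − (-6)² = 84.
det(H) > 0 and tr(H) = 22 > 0, so H is positive definite and the point is a local minimum.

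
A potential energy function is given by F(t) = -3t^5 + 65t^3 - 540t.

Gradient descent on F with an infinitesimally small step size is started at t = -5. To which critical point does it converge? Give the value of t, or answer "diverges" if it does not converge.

-3

F'(t) = -15(t - 3)(t - 2)(t + 2)(t + 3), so F'(-5) = -5040.
Gradient descent moves in the -F' direction, i.e. t is increasing.
The nearest critical point in that direction is t = -3, where F'' = 450 > 0 (a local minimum). The iterate converges there.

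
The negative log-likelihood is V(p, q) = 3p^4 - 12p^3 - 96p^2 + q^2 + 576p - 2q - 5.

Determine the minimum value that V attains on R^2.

V(p,q) separates as A(p) + B(q) − 5, so its minimum is min A + min B − 5.
A'(p) = 12(p - 4)(p - 3)(p + 4) vanishes at p ∈ {-4, 3, 4}; B'(q) = 2q - 2 vanishes at q ∈ {1}.
Local minima of A (where A''>0): A(-4)=-2304, A(4)=768. Local minima of B: B(1)=-1.
So the global minimum of V is A(-4) + B(1) − 5 = -2304 − 1 − 5 = -2310, attained at (-4, 1).

-2310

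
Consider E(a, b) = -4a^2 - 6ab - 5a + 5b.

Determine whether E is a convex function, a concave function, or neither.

E is quadratic, so its Hessian is the constant matrix H = [[-8, -6], [-6, 0]].
det(H) = -36, tr(H) = -8.
det(H) < 0, so H is indefinite: neither convex nor concave.

neither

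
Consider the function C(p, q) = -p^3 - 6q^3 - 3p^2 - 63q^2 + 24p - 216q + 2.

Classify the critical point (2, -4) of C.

saddle point

The mixed partial ∂²C/∂p∂q is 0, so the Hessian at any point is diag(C_pp, C_qq) = diag(-6(p + 1), -18(2q + 7)).
At (2, -4): H = diag(-18, 18).
The eigenvalues have opposite signs, so H is indefinite: a saddle point.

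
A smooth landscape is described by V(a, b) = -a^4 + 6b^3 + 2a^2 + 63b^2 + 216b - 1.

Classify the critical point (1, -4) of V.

The mixed partial ∂²V/∂a∂b is 0, so the Hessian at any point is diag(V_aa, V_bb) = diag(4(-3a^2 + 1), 18(2b + 7)).
At (1, -4): H = diag(-8, -18).
Both eigenvalues are negative, so H is negative definite: a local maximum.

local maximum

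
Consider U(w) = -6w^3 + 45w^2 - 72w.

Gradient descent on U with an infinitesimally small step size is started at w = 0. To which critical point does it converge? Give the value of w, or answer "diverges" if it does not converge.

U'(w) = -18(w - 4)(w - 1), so U'(0) = -72.
Gradient descent moves in the -U' direction, i.e. w is increasing.
The nearest critical point in that direction is w = 1, where U'' = 54 > 0 (a local minimum). The iterate converges there.

1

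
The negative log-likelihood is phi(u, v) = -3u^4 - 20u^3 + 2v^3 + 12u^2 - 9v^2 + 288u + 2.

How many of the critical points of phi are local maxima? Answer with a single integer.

2

phi separates as a function of u plus a function of v, so ∇phi=0 decouples.
∂phi/∂u = -12(u - 2)(u + 3)(u + 4) = 0 at u ∈ {-4, -3, 2}; ∂phi/∂v = 6v(v - 3) = 0 at v ∈ {0, 3}.
The Hessian is diagonal: diag(phi_uu, phi_vv). Second derivatives: phi_uu(-4)=-72, phi_uu(-3)=60, phi_uu(2)=-360; phi_vv(0)=-18, phi_vv(3)=18.
Local maxima occur where both diagonal entries negative: (-4, 0), (2, 0). Count: 2.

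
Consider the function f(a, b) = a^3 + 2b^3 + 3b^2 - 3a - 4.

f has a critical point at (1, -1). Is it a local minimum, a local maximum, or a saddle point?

saddle point

The mixed partial ∂²f/∂a∂b is 0, so the Hessian at any point is diag(f_aa, f_bb) = diag(6a, 6(2b + 1)).
At (1, -1): H = diag(6, -6).
The eigenvalues have opposite signs, so H is indefinite: a saddle point.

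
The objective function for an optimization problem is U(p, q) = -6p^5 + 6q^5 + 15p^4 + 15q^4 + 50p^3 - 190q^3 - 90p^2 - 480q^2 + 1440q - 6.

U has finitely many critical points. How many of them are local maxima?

U separates as a function of p plus a function of q, so ∇U=0 decouples.
∂U/∂p = -30p(p - 3)(p - 1)(p + 2) = 0 at p ∈ {-2, 0, 1, 3}; ∂U/∂q = 30(q - 4)(q - 1)(q + 3)(q + 4) = 0 at q ∈ {-4, -3, 1, 4}.
The Hessian is diagonal: diag(U_pp, U_qq). Second derivatives: U_pp(-2)=900, U_pp(0)=-180, U_pp(1)=180, U_pp(3)=-900; U_qq(-4)=-1200, U_qq(-3)=840, U_qq(1)=-1800, U_qq(4)=5040.
Local maxima occur where both diagonal entries negative: (0, -4), (0, 1), (3, -4), (3, 1). Count: 4.

4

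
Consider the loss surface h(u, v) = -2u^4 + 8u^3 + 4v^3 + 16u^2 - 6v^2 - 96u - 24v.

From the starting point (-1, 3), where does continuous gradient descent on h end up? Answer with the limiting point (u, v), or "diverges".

(2, 2)

h is separable, so gradient descent decouples: u follows -∂h/∂u, v follows -∂h/∂v.
∂h/∂u = -8(u - 3)(u - 2)(u + 2); at u=-1 this is -96, so u increases.
∂h/∂v = 12(v - 2)(v + 1); at v=3 this is 48, so v decreases.
u converges to its nearest critical value 2 (a local min of the u-part); v converges to 2. The iterate converges to (2, 2).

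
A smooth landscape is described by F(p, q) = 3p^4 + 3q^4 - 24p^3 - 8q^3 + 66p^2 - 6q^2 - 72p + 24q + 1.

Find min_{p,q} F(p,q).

-45

F(p,q) separates as A(p) + B(q) + 1, so its minimum is min A + min B + 1.
A'(p) = 12(p - 3)(p - 2)(p - 1) vanishes at p ∈ {1, 2, 3}; B'(q) = 12(q - 2)(q - 1)(q + 1) vanishes at q ∈ {-1, 1, 2}.
Local minima of A (where A''>0): A(1)=-27, A(3)=-27. Local minima of B: B(-1)=-19, B(2)=8.
So the global minimum of F is A(1) + B(-1) + 1 = -27 − 19 + 1 = -45, attained at (1, -1).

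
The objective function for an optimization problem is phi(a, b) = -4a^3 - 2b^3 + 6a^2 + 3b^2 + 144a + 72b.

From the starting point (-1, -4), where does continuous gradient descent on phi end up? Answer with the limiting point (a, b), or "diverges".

(-3, -3)

phi is separable, so gradient descent decouples: a follows -∂phi/∂a, b follows -∂phi/∂b.
∂phi/∂a = -12(a - 4)(a + 3); at a=-1 this is 120, so a decreases.
∂phi/∂b = -6(b - 4)(b + 3); at b=-4 this is -48, so b increases.
a converges to its nearest critical value -3 (a local min of the a-part); b converges to -3. The iterate converges to (-3, -3).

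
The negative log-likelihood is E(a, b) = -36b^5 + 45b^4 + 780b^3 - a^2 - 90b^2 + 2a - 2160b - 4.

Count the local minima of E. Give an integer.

0

E separates as a function of a plus a function of b, so ∇E=0 decouples.
∂E/∂a = -2(a - 1) = 0 at a ∈ {1}; ∂E/∂b = -180(b - 4)(b - 1)(b + 1)(b + 3) = 0 at b ∈ {-3, -1, 1, 4}.
The Hessian is diagonal: diag(E_aa, E_bb). Second derivatives: E_aa(1)=-2; E_bb(-3)=10080, E_bb(-1)=-3600, E_bb(1)=4320, E_bb(4)=-18900.
Local minima occur where both diagonal entries positive: none. Count: 0.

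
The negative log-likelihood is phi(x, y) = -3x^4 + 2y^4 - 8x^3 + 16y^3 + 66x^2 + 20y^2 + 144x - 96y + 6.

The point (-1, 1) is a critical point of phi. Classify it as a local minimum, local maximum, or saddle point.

local minimum

The mixed partial ∂²phi/∂x∂y is 0, so the Hessian at any point is diag(phi_xx, phi_yy) = diag(12(-3x^2 - 4x + 11), 8(3y^2 + 12y + 5)).
At (-1, 1): H = diag(144, 160).
Both eigenvalues are positive, so H is positive definite: a local minimum.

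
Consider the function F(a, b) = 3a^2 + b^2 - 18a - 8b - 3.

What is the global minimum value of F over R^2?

-46

F(a,b) separates as P(a) + Q(b) − 3, so its minimum is min P + min Q − 3.
P'(a) = 6a - 18 vanishes at a ∈ {3}; Q'(b) = 2b - 8 vanishes at b ∈ {4}.
Local minima of P (where P''>0): P(3)=-27. Local minima of Q: Q(4)=-16.
So the global minimum of F is P(3) + Q(4) − 3 = -27 − 16 − 3 = -46, attained at (3, 4).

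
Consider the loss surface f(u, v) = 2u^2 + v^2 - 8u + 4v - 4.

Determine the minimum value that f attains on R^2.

f(u,v) separates as P(u) + Q(v) − 4, so its minimum is min P + min Q − 4.
P'(u) = 4u - 8 vanishes at u ∈ {2}; Q'(v) = 2v + 4 vanishes at v ∈ {-2}.
Local minima of P (where P''>0): P(2)=-8. Local minima of Q: Q(-2)=-4.
So the global minimum of f is P(2) + Q(-2) − 4 = -8 − 4 − 4 = -16, attained at (2, -2).

-16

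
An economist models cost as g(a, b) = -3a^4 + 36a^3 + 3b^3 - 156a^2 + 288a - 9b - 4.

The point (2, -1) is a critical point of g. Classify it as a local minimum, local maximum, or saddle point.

local maximum

The mixed partial ∂²g/∂a∂b is 0, so the Hessian at any point is diag(g_aa, g_bb) = diag(12(-3a^2 + 18a - 26), 18b).
At (2, -1): H = diag(-24, -18).
Both eigenvalues are negative, so H is negative definite: a local maximum.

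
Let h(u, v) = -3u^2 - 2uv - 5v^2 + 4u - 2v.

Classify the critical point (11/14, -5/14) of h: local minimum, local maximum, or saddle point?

local maximum

The Hessian of h is constant: H = [[-6, -2], [-2, -10]].
det(H) = (-6)·(-10) − (-2)² = 56.
det(H) > 0 and tr(H) = -16 < 0, so H is negative definite and the point is a local maximum.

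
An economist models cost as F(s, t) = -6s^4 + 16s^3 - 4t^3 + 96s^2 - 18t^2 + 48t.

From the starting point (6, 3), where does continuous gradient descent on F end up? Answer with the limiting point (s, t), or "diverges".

F is separable, so gradient descent decouples: s follows -∂F/∂s, t follows -∂F/∂t.
∂F/∂s = -24s(s - 4)(s + 2); at s=6 this is -2304, so s increases.
∂F/∂t = -12(t - 1)(t + 4); at t=3 this is -168, so t increases.
The s-coordinate has no critical point in that direction and runs off to infinity.

diverges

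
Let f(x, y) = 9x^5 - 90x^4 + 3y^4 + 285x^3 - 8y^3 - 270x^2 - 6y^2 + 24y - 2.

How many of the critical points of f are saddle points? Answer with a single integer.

6

f separates as a function of x plus a function of y, so ∇f=0 decouples.
∂f/∂x = 45x(x - 4)(x - 3)(x - 1) = 0 at x ∈ {0, 1, 3, 4}; ∂f/∂y = 12(y - 2)(y - 1)(y + 1) = 0 at y ∈ {-1, 1, 2}.
The Hessian is diagonal: diag(f_xx, f_yy). Second derivatives: f_xx(0)=-540, f_xx(1)=270, f_xx(3)=-270, f_xx(4)=540; f_yy(-1)=72, f_yy(1)=-24, f_yy(2)=36.
Saddle points occur where the two diagonal entries have opposite signs: (0, -1), (0, 2), (1, 1), (3, -1), (3, 2), (4, 1). Count: 6.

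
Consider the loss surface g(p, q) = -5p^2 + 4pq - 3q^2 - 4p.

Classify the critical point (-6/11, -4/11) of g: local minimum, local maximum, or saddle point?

The Hessian of g is constant: H = [[-10, 4], [4, -6]].
det(H) = (-10)·(-6) − 4² = 44.
det(H) > 0 and tr(H) = -16 < 0, so H is negative definite and the point is a local maximum.

local maximum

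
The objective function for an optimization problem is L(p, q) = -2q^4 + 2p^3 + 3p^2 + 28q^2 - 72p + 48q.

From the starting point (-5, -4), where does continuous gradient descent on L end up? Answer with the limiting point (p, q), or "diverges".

diverges

L is separable, so gradient descent decouples: p follows -∂L/∂p, q follows -∂L/∂q.
∂L/∂p = 6(p - 3)(p + 4); at p=-5 this is 48, so p decreases.
∂L/∂q = -8(q - 3)(q + 1)(q + 2); at q=-4 this is 336, so q decreases.
The p-coordinate has no critical point in that direction and runs off to infinity.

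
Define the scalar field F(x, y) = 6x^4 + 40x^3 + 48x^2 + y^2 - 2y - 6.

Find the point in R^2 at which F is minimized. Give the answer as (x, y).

F(x,y) separates as P(x) + Q(y) − 6, so its minimum is min P + min Q − 6.
P'(x) = 24x(x + 1)(x + 4) vanishes at x ∈ {-4, -1, 0}; Q'(y) = 2y - 2 vanishes at y ∈ {1}.
Local minima of P (where P''>0): P(-4)=-256, P(0)=0. Local minima of Q: Q(1)=-1.
So the global minimum of F is P(-4) + Q(1) − 6 = -256 − 1 − 6 = -263, attained at (-4, 1).

(-4, 1)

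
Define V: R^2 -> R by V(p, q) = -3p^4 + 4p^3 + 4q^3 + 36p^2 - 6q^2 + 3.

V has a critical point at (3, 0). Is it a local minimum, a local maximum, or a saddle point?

The mixed partial ∂²V/∂p∂q is 0, so the Hessian at any point is diag(V_pp, V_qq) = diag(12(-3p^2 + 2p + 6), 12(2q - 1)).
At (3, 0): H = diag(-180, -12).
Both eigenvalues are negative, so H is negative definite: a local maximum.

local maximum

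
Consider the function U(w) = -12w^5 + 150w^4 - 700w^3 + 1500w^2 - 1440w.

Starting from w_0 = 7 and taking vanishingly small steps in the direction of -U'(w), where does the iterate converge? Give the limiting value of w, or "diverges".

U'(w) = -60(w - 4)(w - 3)(w - 2)(w - 1), so U'(7) = -21600.
Gradient descent moves in the -U' direction, i.e. w is increasing.
There is no critical point above w=7, and U' keeps the same sign, so the iterate runs off to +∞.

diverges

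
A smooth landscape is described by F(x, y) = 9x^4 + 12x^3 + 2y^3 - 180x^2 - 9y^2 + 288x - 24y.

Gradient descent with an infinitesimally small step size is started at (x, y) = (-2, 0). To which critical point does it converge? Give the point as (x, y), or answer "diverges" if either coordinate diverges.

(-4, 4)

F is separable, so gradient descent decouples: x follows -∂F/∂x, y follows -∂F/∂y.
∂F/∂x = 36(x - 2)(x - 1)(x + 4); at x=-2 this is 864, so x decreases.
∂F/∂y = 6(y - 4)(y + 1); at y=0 this is -24, so y increases.
x converges to its nearest critical value -4 (a local min of the x-part); y converges to 4. The iterate converges to (-4, 4).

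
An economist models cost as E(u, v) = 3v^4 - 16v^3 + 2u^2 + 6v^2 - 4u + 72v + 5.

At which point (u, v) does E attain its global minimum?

E(u,v) separates as P(u) + Q(v) + 5, so its minimum is min P + min Q + 5.
P'(u) = 4u - 4 vanishes at u ∈ {1}; Q'(v) = 12(v - 3)(v - 2)(v + 1) vanishes at v ∈ {-1, 2, 3}.
Local minima of P (where P''>0): P(1)=-2. Local minima of Q: Q(-1)=-47, Q(3)=81.
So the global minimum of E is P(1) + Q(-1) + 5 = -2 − 47 + 5 = -44, attained at (1, -1).

(1, -1)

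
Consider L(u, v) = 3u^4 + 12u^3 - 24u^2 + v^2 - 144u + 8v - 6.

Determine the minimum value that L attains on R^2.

L(u,v) separates as P(u) + Q(v) − 6, so its minimum is min P + min Q − 6.
P'(u) = 12(u - 2)(u + 2)(u + 3) vanishes at u ∈ {-3, -2, 2}; Q'(v) = 2v + 8 vanishes at v ∈ {-4}.
Local minima of P (where P''>0): P(-3)=135, P(2)=-240. Local minima of Q: Q(-4)=-16.
So the global minimum of L is P(2) + Q(-4) − 6 = -240 − 16 − 6 = -262, attained at (2, -4).

-262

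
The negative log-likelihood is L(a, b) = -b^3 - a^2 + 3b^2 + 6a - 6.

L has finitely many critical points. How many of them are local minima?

L separates as a function of a plus a function of b, so ∇L=0 decouples.
∂L/∂a = -2(a - 3) = 0 at a ∈ {3}; ∂L/∂b = -3b(b - 2) = 0 at b ∈ {0, 2}.
The Hessian is diagonal: diag(L_aa, L_bb). Second derivatives: L_aa(3)=-2; L_bb(0)=6, L_bb(2)=-6.
Local minima occur where both diagonal entries positive: none. Count: 0.

0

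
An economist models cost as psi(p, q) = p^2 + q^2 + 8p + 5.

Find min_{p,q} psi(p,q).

psi(p,q) separates as A(p) + B(q) + 5, so its minimum is min A + min B + 5.
A'(p) = 2p + 8 vanishes at p ∈ {-4}; B'(q) = 2q vanishes at q ∈ {0}.
Local minima of A (where A''>0): A(-4)=-16. Local minima of B: B(0)=0.
So the global minimum of psi is A(-4) + B(0) + 5 = -16 + 0 + 5 = -11, attained at (-4, 0).

-11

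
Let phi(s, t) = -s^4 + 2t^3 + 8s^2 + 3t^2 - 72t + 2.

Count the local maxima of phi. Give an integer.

phi separates as a function of s plus a function of t, so ∇phi=0 decouples.
∂phi/∂s = -4s(s - 2)(s + 2) = 0 at s ∈ {-2, 0, 2}; ∂phi/∂t = 6(t - 3)(t + 4) = 0 at t ∈ {-4, 3}.
The Hessian is diagonal: diag(phi_ss, phi_tt). Second derivatives: phi_ss(-2)=-32, phi_ss(0)=16, phi_ss(2)=-32; phi_tt(-4)=-42, phi_tt(3)=42.
Local maxima occur where both diagonal entries negative: (-2, -4), (2, -4). Count: 2.

2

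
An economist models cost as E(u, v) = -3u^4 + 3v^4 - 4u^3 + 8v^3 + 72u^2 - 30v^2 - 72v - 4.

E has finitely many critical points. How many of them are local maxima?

E separates as a function of u plus a function of v, so ∇E=0 decouples.
∂E/∂u = -12u(u - 3)(u + 4) = 0 at u ∈ {-4, 0, 3}; ∂E/∂v = 12(v - 2)(v + 1)(v + 3) = 0 at v ∈ {-3, -1, 2}.
The Hessian is diagonal: diag(E_uu, E_vv). Second derivatives: E_uu(-4)=-336, E_uu(0)=144, E_uu(3)=-252; E_vv(-3)=120, E_vv(-1)=-72, E_vv(2)=180.
Local maxima occur where both diagonal entries negative: (-4, -1), (3, -1). Count: 2.

2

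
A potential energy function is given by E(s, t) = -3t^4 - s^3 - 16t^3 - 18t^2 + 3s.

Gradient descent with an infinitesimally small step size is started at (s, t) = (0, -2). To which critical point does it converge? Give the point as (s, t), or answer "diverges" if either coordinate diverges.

E is separable, so gradient descent decouples: s follows -∂E/∂s, t follows -∂E/∂t.
∂E/∂s = -3(s - 1)(s + 1); at s=0 this is 3, so s decreases.
∂E/∂t = -12t(t + 1)(t + 3); at t=-2 this is -24, so t increases.
s converges to its nearest critical value -1 (a local min of the s-part); t converges to -1. The iterate converges to (-1, -1).

(-1, -1)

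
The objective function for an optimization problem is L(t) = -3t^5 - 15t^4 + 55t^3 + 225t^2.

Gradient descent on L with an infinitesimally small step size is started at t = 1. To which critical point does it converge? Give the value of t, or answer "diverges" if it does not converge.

0

L'(t) = -15t(t - 3)(t + 2)(t + 5), so L'(1) = 540.
Gradient descent moves in the -L' direction, i.e. t is decreasing.
The nearest critical point in that direction is t = 0, where L'' = 450 > 0 (a local minimum). The iterate converges there.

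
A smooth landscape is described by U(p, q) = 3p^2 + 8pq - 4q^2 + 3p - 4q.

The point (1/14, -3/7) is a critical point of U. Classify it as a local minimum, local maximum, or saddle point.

The Hessian of U is constant: H = [[6, 8], [8, -8]].
det(H) = 6·(-8) − 8² = -112.
Since det(H) < 0, H is indefinite and the critical point is a saddle point.

saddle point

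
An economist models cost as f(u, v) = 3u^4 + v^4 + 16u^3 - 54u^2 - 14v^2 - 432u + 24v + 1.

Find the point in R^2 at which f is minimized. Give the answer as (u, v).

f(u,v) separates as P(u) + Q(v) + 1, so its minimum is min P + min Q + 1.
P'(u) = 12(u - 3)(u + 3)(u + 4) vanishes at u ∈ {-4, -3, 3}; Q'(v) = 4(v - 2)(v - 1)(v + 3) vanishes at v ∈ {-3, 1, 2}.
Local minima of P (where P''>0): P(-4)=608, P(3)=-1107. Local minima of Q: Q(-3)=-117, Q(2)=8.
So the global minimum of f is P(3) + Q(-3) + 1 = -1107 − 117 + 1 = -1223, attained at (3, -3).

(3, -3)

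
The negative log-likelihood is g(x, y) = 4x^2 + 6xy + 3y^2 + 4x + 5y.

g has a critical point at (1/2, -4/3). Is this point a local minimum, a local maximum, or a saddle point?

The Hessian of g is constant: H = [[8, 6], [6, 6]].
det(H) = 8·6 − 6² = 12.
det(H) > 0 and tr(H) = 14 > 0, so H is positive definite and the point is a local minimum.

local minimum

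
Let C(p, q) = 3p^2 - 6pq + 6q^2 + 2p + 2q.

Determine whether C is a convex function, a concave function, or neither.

convex

C is quadratic, so its Hessian is the constant matrix H = [[6, -6], [-6, 12]].
det(H) = 36, tr(H) = 18.
det(H) > 0 and tr(H) > 0, so H is positive definite everywhere: convex.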